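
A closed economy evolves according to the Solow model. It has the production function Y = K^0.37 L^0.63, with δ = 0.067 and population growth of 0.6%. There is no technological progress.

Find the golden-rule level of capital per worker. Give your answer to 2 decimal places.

The golden rule sets f'(k) = n + δ, i.e. α·k^(α−1) = n + δ.
So k^(1−α) = α / (n + δ) = 0.37 / 0.073 = 5.0685.
k_gold = 5.0685^(1/0.63) ≈ 13.1479

k_gold ≈ 13.15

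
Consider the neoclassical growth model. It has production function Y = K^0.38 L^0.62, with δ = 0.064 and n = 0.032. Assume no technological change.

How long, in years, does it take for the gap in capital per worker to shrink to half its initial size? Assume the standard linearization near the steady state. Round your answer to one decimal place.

Near the steady state the convergence rate is λ = (1 − α)(n + δ).
λ = (1 − 0.38) × 0.096 = 0.62 × 0.096 = 0.05952
Half-life = ln 2 / λ = 0.6931 / 0.05952 ≈ 11.64 years

half-life ≈ 11.6 years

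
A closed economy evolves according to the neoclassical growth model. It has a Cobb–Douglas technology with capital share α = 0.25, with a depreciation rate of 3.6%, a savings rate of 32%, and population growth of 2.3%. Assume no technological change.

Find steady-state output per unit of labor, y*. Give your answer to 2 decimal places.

y* ≈ 1.76

Steady state requires s·f(k) = (n + δ)·k, i.e. s·k^α = (n + δ)·k.
Dividing both sides by k: k^(1−α) = s / (n + δ).
k^0.75 = 0.32 / (0.023 + 0.036) = 0.32 / 0.059 = 5.4237
k* = 5.4237^(1/0.75) ≈ 9.5293
y* = (k*)^α = 9.5293^0.25 ≈ 1.7570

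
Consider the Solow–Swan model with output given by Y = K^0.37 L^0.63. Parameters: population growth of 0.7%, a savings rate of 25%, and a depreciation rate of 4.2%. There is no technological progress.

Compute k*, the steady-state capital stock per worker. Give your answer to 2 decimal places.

k* = 13.29

Steady state requires s·f(k) = (n + δ)·k, i.e. s·k^α = (n + δ)·k.
Dividing both sides by k: k^(1−α) = s / (n + δ).
k^0.63 = 0.25 / (0.007 + 0.042) = 0.25 / 0.049 = 5.1020
k* = 5.1020^(1/0.63) ≈ 13.2861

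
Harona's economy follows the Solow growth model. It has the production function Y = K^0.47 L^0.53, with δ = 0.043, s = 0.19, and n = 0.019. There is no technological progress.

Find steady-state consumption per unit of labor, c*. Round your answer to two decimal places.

In steady state, investment equals break-even investment: s·k^α = (n + δ)·k.
Dividing both sides by k: k^(1−α) = s / (n + δ).
k^0.53 = 0.19 / (0.019 + 0.043) = 0.19 / 0.062 = 3.0645
k* = 3.0645^(1/0.53) ≈ 8.2729
y* = (k*)^α = 8.2729^0.47 ≈ 2.6996
c* = (1 − s)·y* = (1 − 0.19) × 2.6996 ≈ 2.1867

c* ≈ 2.19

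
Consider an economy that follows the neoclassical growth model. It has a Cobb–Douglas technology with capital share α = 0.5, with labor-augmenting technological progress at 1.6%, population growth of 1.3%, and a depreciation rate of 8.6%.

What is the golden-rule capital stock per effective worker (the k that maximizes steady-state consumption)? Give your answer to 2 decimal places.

k_gold ≈ 18.90

The golden rule sets f'(k) = n + g + δ, i.e. α·k^(α−1) = n + g + δ.
So k^(1−α) = α / (n + g + δ) = 0.5 / 0.115 = 4.3478.
k_gold = 4.3478^(1/0.5) ≈ 18.9034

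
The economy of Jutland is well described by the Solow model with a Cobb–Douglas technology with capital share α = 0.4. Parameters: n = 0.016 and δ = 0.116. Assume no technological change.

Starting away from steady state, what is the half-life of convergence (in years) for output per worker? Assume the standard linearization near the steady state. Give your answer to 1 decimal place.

Near the steady state the convergence rate is λ = (1 − α)(n + δ).
λ = (1 − 0.4) × 0.132 = 0.6 × 0.132 = 0.0792
Half-life = ln 2 / λ = 0.6931 / 0.0792 ≈ 8.75 years

t_½ ≈ 8.8 years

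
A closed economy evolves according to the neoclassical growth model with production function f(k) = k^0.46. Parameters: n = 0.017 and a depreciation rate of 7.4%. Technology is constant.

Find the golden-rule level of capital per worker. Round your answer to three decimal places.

k_gold ≈ 20.099

The golden rule sets f'(k) = n + δ, i.e. α·k^(α−1) = n + δ.
So k^(1−α) = α / (n + δ) = 0.46 / 0.091 = 5.0549.
k_gold = 5.0549^(1/0.54) ≈ 20.0989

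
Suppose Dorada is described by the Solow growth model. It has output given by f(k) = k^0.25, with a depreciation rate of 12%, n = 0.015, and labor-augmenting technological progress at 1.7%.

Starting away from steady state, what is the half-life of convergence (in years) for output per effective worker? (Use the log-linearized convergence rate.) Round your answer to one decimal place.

Near the steady state the convergence rate is λ = (1 − α)(n + g + δ).
λ = (1 − 0.25) × 0.152 = 0.75 × 0.152 = 0.1140
Half-life = ln 2 / λ = 0.6931 / 0.1140 ≈ 6.08 years

about 6.1 years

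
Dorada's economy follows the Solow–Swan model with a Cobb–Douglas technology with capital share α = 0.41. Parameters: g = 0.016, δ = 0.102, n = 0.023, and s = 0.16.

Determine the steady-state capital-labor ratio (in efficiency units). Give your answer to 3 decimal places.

k* ≈ 1.239

At the steady state, Δk = 0, so s·k^α = (n + g + δ)·k.
Dividing both sides by k: k^(1−α) = s / (n + g + δ).
k^0.59 = 0.16 / (0.023 + 0.016 + 0.102) = 0.16 / 0.141 = 1.1348
k* = 1.1348^(1/0.59) ≈ 1.2390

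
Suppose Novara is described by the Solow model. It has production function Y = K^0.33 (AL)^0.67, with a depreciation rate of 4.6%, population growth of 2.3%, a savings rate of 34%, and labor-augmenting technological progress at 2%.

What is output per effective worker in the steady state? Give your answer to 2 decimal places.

y* ≈ 1.94

In steady state, investment equals break-even investment: s·k^α = (n + g + δ)·k.
Dividing both sides by k: k^(1−α) = s / (n + g + δ).
k^0.67 = 0.34 / (0.023 + 0.020 + 0.046) = 0.34 / 0.089 = 3.8202
k* = 3.8202^(1/0.67) ≈ 7.3924
y* = (k*)^α = 7.3924^0.33 ≈ 1.9351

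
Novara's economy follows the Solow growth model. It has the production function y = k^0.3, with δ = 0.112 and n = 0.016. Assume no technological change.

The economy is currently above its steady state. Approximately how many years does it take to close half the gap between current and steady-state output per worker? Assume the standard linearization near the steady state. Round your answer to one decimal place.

Near the steady state the convergence rate is λ = (1 − α)(n + δ).
λ = (1 − 0.3) × 0.128 = 0.7 × 0.128 = 0.0896
Half-life = ln 2 / λ = 0.6931 / 0.0896 ≈ 7.74 years

t_½ ≈ 7.7 years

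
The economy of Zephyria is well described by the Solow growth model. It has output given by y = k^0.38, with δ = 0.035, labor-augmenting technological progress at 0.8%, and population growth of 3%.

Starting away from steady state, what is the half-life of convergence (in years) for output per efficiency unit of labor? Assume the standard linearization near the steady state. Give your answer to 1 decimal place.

t_½ ≈ 15.3 years

Near the steady state the convergence rate is λ = (1 − α)(n + g + δ).
λ = (1 − 0.38) × 0.073 = 0.62 × 0.073 = 0.04526
Half-life = ln 2 / λ = 0.6931 / 0.04526 ≈ 15.31 years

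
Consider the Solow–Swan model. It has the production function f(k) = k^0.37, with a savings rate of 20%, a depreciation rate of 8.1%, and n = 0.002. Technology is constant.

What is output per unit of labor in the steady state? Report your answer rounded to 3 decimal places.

y* ≈ 1.676

At the steady state, Δk = 0, so s·k^α = (n + δ)·k.
Dividing both sides by k: k^(1−α) = s / (n + δ).
k^0.63 = 0.20 / (0.002 + 0.081) = 0.20 / 0.083 = 2.4096
k* = 2.4096^(1/0.63) ≈ 4.0389
y* = (k*)^α = 4.0389^0.37 ≈ 1.6762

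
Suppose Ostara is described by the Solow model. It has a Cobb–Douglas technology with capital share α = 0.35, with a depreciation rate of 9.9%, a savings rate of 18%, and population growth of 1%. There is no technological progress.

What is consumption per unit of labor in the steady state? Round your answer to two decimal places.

At the steady state, Δk = 0, so s·k^α = (n + δ)·k.
Rearranging, k^(1−α) = s / (n + δ).
k^0.65 = 0.18 / (0.010 + 0.099) = 0.18 / 0.109 = 1.6514
k* = 1.6514^(1/0.65) ≈ 2.1635
y* = (k*)^α = 2.1635^0.35 ≈ 1.3101
c* = (1 − s)·y* = (1 − 0.18) × 1.3101 ≈ 1.0743

c* = 1.07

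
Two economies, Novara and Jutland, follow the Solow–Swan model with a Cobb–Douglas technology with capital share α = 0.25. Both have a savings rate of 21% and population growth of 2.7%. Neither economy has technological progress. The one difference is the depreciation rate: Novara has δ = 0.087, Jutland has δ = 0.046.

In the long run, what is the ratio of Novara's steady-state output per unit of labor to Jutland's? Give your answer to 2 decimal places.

ratio ≈ 0.86

Steady-state y* = [s/(n + δ)]^(α/(1−α)), so the ratio is [ (s_N/(n + δ)_N) / (s_J/(n + δ)_J) ]^0.3333.
s_N/(n + δ)_N = 0.21/0.114 = 1.8421; s_J/(n + δ)_J = 0.21/0.073 = 2.8767.
Ratio = (1.8421/2.8767)^0.3333 = 0.6404^0.3333 ≈ 0.8620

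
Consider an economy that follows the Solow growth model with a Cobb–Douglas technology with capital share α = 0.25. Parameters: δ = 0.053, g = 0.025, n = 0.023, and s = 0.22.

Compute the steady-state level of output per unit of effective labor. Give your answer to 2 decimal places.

y* = 1.30

At the steady state, Δk = 0, so s·k^α = (n + g + δ)·k.
Rearranging, k^(1−α) = s / (n + g + δ).
k^0.75 = 0.22 / (0.023 + 0.025 + 0.053) = 0.22 / 0.101 = 2.1782
k* = 2.1782^(1/0.75) ≈ 2.8236
y* = (k*)^α = 2.8236^0.25 ≈ 1.2963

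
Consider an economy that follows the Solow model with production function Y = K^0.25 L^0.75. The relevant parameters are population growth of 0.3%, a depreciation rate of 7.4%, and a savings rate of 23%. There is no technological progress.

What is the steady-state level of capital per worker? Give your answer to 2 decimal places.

At the steady state, Δk = 0, so s·k^α = (n + δ)·k.
Rearranging, k^(1−α) = s / (n + δ).
k^0.75 = 0.23 / (0.003 + 0.074) = 0.23 / 0.077 = 2.9870
k* = 2.9870^(1/0.75) ≈ 4.3018

k* ≈ 4.30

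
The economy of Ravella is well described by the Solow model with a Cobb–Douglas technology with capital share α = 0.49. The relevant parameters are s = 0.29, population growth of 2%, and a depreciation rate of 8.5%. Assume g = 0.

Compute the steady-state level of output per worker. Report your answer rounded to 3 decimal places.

At the steady state, Δk = 0, so s·k^α = (n + δ)·k.
Rearranging, k^(1−α) = s / (n + δ).
k^0.51 = 0.29 / (0.020 + 0.085) = 0.29 / 0.105 = 2.7619
k* = 2.7619^(1/0.51) ≈ 7.3302
y* = (k*)^α = 7.3302^0.49 ≈ 2.6540

y* ≈ 2.654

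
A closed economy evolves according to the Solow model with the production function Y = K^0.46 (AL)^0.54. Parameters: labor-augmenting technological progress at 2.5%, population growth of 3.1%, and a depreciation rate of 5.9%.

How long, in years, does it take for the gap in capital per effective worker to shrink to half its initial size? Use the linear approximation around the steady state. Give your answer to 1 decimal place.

t_½ ≈ 11.2 years

Near the steady state the convergence rate is λ = (1 − α)(n + g + δ).
λ = (1 − 0.46) × 0.115 = 0.54 × 0.115 = 0.0621
Half-life = ln 2 / λ = 0.6931 / 0.0621 ≈ 11.16 years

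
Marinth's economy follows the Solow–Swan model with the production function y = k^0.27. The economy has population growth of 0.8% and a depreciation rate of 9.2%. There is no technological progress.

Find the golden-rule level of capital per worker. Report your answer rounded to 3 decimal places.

The golden rule sets f'(k) = n + δ, i.e. α·k^(α−1) = n + δ.
So k^(1−α) = α / (n + δ) = 0.27 / 0.100 = 2.7000.
k_gold = 2.7000^(1/0.73) ≈ 3.8986

k_gold ≈ 3.899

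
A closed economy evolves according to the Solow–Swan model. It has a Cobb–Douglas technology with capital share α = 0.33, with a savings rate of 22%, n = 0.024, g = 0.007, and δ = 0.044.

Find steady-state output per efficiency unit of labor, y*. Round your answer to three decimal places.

y* = 1.699

At the steady state, Δk = 0, so s·k^α = (n + g + δ)·k.
Dividing both sides by k: k^(1−α) = s / (n + g + δ).
k^0.67 = 0.22 / (0.024 + 0.007 + 0.044) = 0.22 / 0.075 = 2.9333
k* = 2.9333^(1/0.67) ≈ 4.9836
y* = (k*)^α = 4.9836^0.33 ≈ 1.6990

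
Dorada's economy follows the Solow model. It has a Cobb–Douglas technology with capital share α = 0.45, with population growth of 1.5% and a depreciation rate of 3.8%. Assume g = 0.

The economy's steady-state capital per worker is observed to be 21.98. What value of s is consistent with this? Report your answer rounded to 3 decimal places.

At the steady state, Δk = 0, so s·k^α = (n + δ)·k.
So s / (n + δ) = (k*)^(1−α) = 21.98^0.55 = 5.4716.
Therefore s = 5.4716 × (n + δ) = 5.4716 × 0.053 = 0.2900.

s ≈ 0.290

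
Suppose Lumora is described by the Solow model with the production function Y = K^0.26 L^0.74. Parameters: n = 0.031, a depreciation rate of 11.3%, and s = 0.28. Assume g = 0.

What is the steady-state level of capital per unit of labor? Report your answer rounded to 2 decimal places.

k* = 2.46

In steady state, investment equals break-even investment: s·k^α = (n + δ)·k.
Dividing both sides by k: k^(1−α) = s / (n + δ).
k^0.74 = 0.28 / (0.031 + 0.113) = 0.28 / 0.144 = 1.9444
k* = 1.9444^(1/0.74) ≈ 2.4561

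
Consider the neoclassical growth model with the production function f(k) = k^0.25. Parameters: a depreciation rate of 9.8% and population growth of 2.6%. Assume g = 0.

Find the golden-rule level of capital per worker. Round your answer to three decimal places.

k_gold ≈ 2.547

The golden rule sets f'(k) = n + δ, i.e. α·k^(α−1) = n + δ.
So k^(1−α) = α / (n + δ) = 0.25 / 0.124 = 2.0161.
k_gold = 2.0161^(1/0.75) ≈ 2.5469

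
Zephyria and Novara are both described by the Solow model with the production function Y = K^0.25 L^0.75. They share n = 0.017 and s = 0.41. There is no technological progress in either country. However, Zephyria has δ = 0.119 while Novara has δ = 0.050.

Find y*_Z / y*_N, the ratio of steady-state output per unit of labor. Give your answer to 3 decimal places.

Steady-state y* = [s/(n + δ)]^(α/(1−α)), so the ratio is [ (s_Z/(n + δ)_Z) / (s_N/(n + δ)_N) ]^0.3333.
s_Z/(n + δ)_Z = 0.41/0.136 = 3.0147; s_N/(n + δ)_N = 0.41/0.067 = 6.1194.
Ratio = (3.0147/6.1194)^0.3333 = 0.4926^0.3333 ≈ 0.7898

ratio ≈ 0.790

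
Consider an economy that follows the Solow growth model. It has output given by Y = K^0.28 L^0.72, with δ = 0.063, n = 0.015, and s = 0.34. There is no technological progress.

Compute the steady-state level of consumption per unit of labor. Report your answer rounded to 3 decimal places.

c* ≈ 1.170

At the steady state, Δk = 0, so s·k^α = (n + δ)·k.
Dividing both sides by k: k^(1−α) = s / (n + δ).
k^0.72 = 0.34 / (0.015 + 0.063) = 0.34 / 0.078 = 4.3590
k* = 4.3590^(1/0.72) ≈ 7.7275
y* = (k*)^α = 7.7275^0.28 ≈ 1.7728
c* = (1 − s)·y* = (1 − 0.34) × 1.7728 ≈ 1.1700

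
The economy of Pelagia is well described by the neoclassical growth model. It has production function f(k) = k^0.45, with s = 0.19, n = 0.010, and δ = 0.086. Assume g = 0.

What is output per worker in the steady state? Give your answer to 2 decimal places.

At the steady state, Δk = 0, so s·k^α = (n + δ)·k.
Dividing both sides by k: k^(1−α) = s / (n + δ).
k^0.55 = 0.19 / (0.010 + 0.086) = 0.19 / 0.096 = 1.9792
k* = 1.9792^(1/0.55) ≈ 3.4600
y* = (k*)^α = 3.4600^0.45 ≈ 1.7482

y* ≈ 1.75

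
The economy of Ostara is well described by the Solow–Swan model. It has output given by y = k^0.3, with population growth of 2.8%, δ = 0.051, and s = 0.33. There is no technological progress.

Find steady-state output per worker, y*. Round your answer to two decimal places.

Steady state requires s·f(k) = (n + δ)·k, i.e. s·k^α = (n + δ)·k.
Dividing both sides by k: k^(1−α) = s / (n + δ).
k^0.7 = 0.33 / (0.028 + 0.051) = 0.33 / 0.079 = 4.1772
k* = 4.1772^(1/0.7) ≈ 7.7087
y* = (k*)^α = 7.7087^0.3 ≈ 1.8454

y* = 1.85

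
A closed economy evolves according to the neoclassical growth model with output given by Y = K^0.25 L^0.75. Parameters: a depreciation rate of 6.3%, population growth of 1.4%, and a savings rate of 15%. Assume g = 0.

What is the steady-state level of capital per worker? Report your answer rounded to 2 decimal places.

k* ≈ 2.43

At the steady state, Δk = 0, so s·k^α = (n + δ)·k.
Rearranging, k^(1−α) = s / (n + δ).
k^0.75 = 0.15 / (0.014 + 0.063) = 0.15 / 0.077 = 1.9481
k* = 1.9481^(1/0.75) ≈ 2.4330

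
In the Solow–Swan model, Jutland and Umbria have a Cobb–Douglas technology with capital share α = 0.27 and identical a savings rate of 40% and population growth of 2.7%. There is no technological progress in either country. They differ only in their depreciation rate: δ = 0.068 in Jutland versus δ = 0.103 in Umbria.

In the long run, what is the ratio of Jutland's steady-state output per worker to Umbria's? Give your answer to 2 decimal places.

Steady-state y* = [s/(n + δ)]^(α/(1−α)), so the ratio is [ (s_J/(n + δ)_J) / (s_U/(n + δ)_U) ]^0.3699.
s_J/(n + δ)_J = 0.40/0.095 = 4.2105; s_U/(n + δ)_U = 0.40/0.130 = 3.0769.
Ratio = (4.2105/3.0769)^0.3699 = 1.3684^0.3699 ≈ 1.1230

ratio ≈ 1.12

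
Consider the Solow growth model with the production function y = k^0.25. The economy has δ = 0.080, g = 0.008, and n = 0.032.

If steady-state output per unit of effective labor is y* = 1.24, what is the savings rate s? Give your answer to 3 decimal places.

Steady state requires s·f(k) = (n + g + δ)·k, i.e. s·k^α = (n + g + δ)·k.
Since y* = [s/(n + g + δ)]^(α/(1−α)), we have s/(n + g + δ) = (y*)^((1−α)/α) = 1.24^3 = 1.9066.
Therefore s = 1.9066 × (n + g + δ) = 1.9066 × 0.120 = 0.2288.

s ≈ 0.229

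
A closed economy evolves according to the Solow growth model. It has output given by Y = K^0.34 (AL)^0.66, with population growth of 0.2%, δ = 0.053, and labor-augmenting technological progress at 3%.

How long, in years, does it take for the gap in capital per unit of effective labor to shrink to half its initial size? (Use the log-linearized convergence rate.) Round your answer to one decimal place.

Near the steady state the convergence rate is λ = (1 − α)(n + g + δ).
λ = (1 − 0.34) × 0.085 = 0.66 × 0.085 = 0.0561
Half-life = ln 2 / λ = 0.6931 / 0.0561 ≈ 12.35 years

t_½ ≈ 12.4 years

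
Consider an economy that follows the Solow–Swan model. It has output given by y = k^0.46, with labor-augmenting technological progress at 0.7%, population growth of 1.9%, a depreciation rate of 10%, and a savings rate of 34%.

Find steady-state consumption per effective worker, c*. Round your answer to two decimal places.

In steady state, investment equals break-even investment: s·k^α = (n + g + δ)·k.
Dividing both sides by k: k^(1−α) = s / (n + g + δ).
k^0.54 = 0.34 / (0.019 + 0.007 + 0.100) = 0.34 / 0.126 = 2.6984
k* = 2.6984^(1/0.54) ≈ 6.2856
y* = (k*)^α = 6.2856^0.46 ≈ 2.3294
c* = (1 − s)·y* = (1 − 0.34) × 2.3294 ≈ 1.5374

c* = 1.54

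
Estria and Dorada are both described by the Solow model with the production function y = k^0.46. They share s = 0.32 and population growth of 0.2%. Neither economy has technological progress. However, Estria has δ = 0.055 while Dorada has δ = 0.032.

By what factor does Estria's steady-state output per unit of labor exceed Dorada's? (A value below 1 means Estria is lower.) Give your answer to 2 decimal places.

y*_E / y*_D ≈ 0.64

Steady-state y* = [s/(n + δ)]^(α/(1−α)), so the ratio is [ (s_E/(n + δ)_E) / (s_D/(n + δ)_D) ]^0.8519.
s_E/(n + δ)_E = 0.32/0.057 = 5.6140; s_D/(n + δ)_D = 0.32/0.034 = 9.4118.
Ratio = (5.6140/9.4118)^0.8519 = 0.5965^0.8519 ≈ 0.6439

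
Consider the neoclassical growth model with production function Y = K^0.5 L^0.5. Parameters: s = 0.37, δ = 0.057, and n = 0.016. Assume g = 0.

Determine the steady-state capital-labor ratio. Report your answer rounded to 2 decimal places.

Steady state requires s·f(k) = (n + δ)·k, i.e. s·k^α = (n + δ)·k.
Rearranging, k^(1−α) = s / (n + δ).
k^0.5 = 0.37 / (0.016 + 0.057) = 0.37 / 0.073 = 5.0685
k* = 5.0685^(1/0.5) ≈ 25.6897

k* = 25.69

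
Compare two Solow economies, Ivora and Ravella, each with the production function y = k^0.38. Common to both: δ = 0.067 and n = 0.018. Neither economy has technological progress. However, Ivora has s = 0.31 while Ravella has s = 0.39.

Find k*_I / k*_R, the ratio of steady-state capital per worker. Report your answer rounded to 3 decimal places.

k*_I / k*_R ≈ 0.691

Steady-state k* = [s/(n + δ)]^(1/(1−α)), so the ratio is [ (s_I/(n + δ)_I) / (s_R/(n + δ)_R) ]^1.6129.
s_I/(n + δ)_I = 0.31/0.085 = 3.6471; s_R/(n + δ)_R = 0.39/0.085 = 4.5882.
Ratio = (3.6471/4.5882)^1.6129 = 0.7949^1.6129 ≈ 0.6906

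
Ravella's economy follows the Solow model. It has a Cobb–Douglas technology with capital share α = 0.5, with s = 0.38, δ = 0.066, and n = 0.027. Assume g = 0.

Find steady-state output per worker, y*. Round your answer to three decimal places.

y* = 4.086

Steady state requires s·f(k) = (n + δ)·k, i.e. s·k^α = (n + δ)·k.
Dividing both sides by k: k^(1−α) = s / (n + δ).
k^0.5 = 0.38 / (0.027 + 0.066) = 0.38 / 0.093 = 4.0860
k* = 4.0860^(1/0.5) ≈ 16.6954
y* = (k*)^α = 16.6954^0.5 ≈ 4.0860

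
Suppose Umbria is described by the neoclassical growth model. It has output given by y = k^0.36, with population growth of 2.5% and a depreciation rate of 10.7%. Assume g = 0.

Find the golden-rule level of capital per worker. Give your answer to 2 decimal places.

k_gold ≈ 4.80

The golden rule sets f'(k) = n + δ, i.e. α·k^(α−1) = n + δ.
So k^(1−α) = α / (n + δ) = 0.36 / 0.132 = 2.7273.
k_gold = 2.7273^(1/0.64) ≈ 4.7955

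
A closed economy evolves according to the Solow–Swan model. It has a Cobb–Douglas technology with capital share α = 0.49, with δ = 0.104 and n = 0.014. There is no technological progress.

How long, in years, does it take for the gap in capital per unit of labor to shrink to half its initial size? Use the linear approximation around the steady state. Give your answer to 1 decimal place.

half-life ≈ 11.5 years

Near the steady state the convergence rate is λ = (1 − α)(n + δ).
λ = (1 − 0.49) × 0.118 = 0.51 × 0.118 = 0.06018
Half-life = ln 2 / λ = 0.6931 / 0.06018 ≈ 11.52 years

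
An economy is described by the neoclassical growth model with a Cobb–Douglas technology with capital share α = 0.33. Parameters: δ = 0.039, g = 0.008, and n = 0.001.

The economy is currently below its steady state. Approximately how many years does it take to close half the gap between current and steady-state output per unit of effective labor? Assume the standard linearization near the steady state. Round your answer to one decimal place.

Near the steady state the convergence rate is λ = (1 − α)(n + g + δ).
λ = (1 − 0.33) × 0.048 = 0.67 × 0.048 = 0.03216
Half-life = ln 2 / λ = 0.6931 / 0.03216 ≈ 21.55 years

about 21.6 years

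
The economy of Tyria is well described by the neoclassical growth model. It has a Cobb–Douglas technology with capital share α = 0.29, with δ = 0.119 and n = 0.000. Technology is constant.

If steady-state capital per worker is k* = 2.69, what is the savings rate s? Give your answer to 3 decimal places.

s ≈ 0.240

Steady state requires s·f(k) = (n + δ)·k, i.e. s·k^α = (n + δ)·k.
So s / (n + δ) = (k*)^(1−α) = 2.69^0.71 = 2.0189.
Therefore s = 2.0189 × (n + δ) = 2.0189 × 0.119 = 0.2402.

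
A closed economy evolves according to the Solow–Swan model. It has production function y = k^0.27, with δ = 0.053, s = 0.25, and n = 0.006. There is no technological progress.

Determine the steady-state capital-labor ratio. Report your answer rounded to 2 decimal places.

In steady state, investment equals break-even investment: s·k^α = (n + δ)·k.
Rearranging, k^(1−α) = s / (n + δ).
k^0.73 = 0.25 / (0.006 + 0.053) = 0.25 / 0.059 = 4.2373
k* = 4.2373^(1/0.73) ≈ 7.2281

k* = 7.23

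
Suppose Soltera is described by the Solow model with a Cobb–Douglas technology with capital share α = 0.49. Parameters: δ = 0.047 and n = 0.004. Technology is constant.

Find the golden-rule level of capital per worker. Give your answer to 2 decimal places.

The golden rule sets f'(k) = n + δ, i.e. α·k^(α−1) = n + δ.
So k^(1−α) = α / (n + δ) = 0.49 / 0.051 = 9.6078.
k_gold = 9.6078^(1/0.51) ≈ 84.4722

k_gold ≈ 84.47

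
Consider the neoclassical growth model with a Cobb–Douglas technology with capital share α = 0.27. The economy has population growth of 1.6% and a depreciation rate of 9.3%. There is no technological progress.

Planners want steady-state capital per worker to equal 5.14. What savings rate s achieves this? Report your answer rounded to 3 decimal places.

s ≈ 0.360

Steady state requires s·f(k) = (n + δ)·k, i.e. s·k^α = (n + δ)·k.
So s / (n + δ) = (k*)^(1−α) = 5.14^0.73 = 3.3037.
Therefore s = 3.3037 × (n + δ) = 3.3037 × 0.109 = 0.3601.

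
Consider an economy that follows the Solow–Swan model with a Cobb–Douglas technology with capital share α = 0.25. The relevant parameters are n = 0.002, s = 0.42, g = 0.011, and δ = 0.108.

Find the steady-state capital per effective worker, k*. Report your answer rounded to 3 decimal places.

k* = 5.256

Steady state requires s·f(k) = (n + g + δ)·k, i.e. s·k^α = (n + g + δ)·k.
Rearranging, k^(1−α) = s / (n + g + δ).
k^0.75 = 0.42 / (0.002 + 0.011 + 0.108) = 0.42 / 0.121 = 3.4711
k* = 3.4711^(1/0.75) ≈ 5.2556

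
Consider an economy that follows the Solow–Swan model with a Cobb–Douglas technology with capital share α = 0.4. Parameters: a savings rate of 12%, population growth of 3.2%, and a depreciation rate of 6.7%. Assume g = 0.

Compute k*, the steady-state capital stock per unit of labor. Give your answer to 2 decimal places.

k* = 1.38

Steady state requires s·f(k) = (n + δ)·k, i.e. s·k^α = (n + δ)·k.
Dividing both sides by k: k^(1−α) = s / (n + δ).
k^0.6 = 0.12 / (0.032 + 0.067) = 0.12 / 0.099 = 1.2121
k* = 1.2121^(1/0.6) ≈ 1.3779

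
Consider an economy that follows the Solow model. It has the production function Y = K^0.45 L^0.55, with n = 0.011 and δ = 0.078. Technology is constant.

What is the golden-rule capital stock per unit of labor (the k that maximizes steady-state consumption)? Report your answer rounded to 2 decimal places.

k_gold ≈ 19.04

The golden rule sets f'(k) = n + δ, i.e. α·k^(α−1) = n + δ.
So k^(1−α) = α / (n + δ) = 0.45 / 0.089 = 5.0562.
k_gold = 5.0562^(1/0.55) ≈ 19.0406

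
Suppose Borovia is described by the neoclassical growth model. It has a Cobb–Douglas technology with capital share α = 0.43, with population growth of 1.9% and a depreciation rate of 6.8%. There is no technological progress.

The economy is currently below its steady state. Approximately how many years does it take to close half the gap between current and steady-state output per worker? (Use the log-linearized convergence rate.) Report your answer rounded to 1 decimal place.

t_½ ≈ 14.0 years

Near the steady state the convergence rate is λ = (1 − α)(n + δ).
λ = (1 − 0.43) × 0.087 = 0.57 × 0.087 = 0.04959
Half-life = ln 2 / λ = 0.6931 / 0.04959 ≈ 13.98 years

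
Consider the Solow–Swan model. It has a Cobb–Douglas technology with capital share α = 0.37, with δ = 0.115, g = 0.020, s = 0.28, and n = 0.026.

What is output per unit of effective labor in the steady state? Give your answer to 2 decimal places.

y* ≈ 1.38

At the steady state, Δk = 0, so s·k^α = (n + g + δ)·k.
Rearranging, k^(1−α) = s / (n + g + δ).
k^0.63 = 0.28 / (0.026 + 0.020 + 0.115) = 0.28 / 0.161 = 1.7391
k* = 1.7391^(1/0.63) ≈ 2.4070
y* = (k*)^α = 2.4070^0.37 ≈ 1.3840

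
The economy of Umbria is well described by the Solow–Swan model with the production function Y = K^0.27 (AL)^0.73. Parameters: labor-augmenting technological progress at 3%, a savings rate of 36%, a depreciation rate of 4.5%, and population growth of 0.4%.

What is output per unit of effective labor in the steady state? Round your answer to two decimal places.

Steady state requires s·f(k) = (n + g + δ)·k, i.e. s·k^α = (n + g + δ)·k.
Dividing both sides by k: k^(1−α) = s / (n + g + δ).
k^0.73 = 0.36 / (0.004 + 0.030 + 0.045) = 0.36 / 0.079 = 4.5570
k* = 4.5570^(1/0.73) ≈ 7.9855
y* = (k*)^α = 7.9855^0.27 ≈ 1.7524

y* = 1.75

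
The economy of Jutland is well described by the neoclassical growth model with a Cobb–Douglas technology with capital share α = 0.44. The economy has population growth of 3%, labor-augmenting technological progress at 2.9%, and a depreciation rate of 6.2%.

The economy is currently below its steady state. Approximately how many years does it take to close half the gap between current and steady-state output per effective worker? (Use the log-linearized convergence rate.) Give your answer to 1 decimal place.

about 10.2 years

Near the steady state the convergence rate is λ = (1 − α)(n + g + δ).
λ = (1 − 0.44) × 0.121 = 0.56 × 0.121 = 0.06776
Half-life = ln 2 / λ = 0.6931 / 0.06776 ≈ 10.23 years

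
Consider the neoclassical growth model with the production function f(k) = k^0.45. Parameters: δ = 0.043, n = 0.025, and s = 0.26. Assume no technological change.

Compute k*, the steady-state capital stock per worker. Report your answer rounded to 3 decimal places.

Steady state requires s·f(k) = (n + δ)·k, i.e. s·k^α = (n + δ)·k.
Rearranging, k^(1−α) = s / (n + δ).
k^0.55 = 0.26 / (0.025 + 0.043) = 0.26 / 0.068 = 3.8235
k* = 3.8235^(1/0.55) ≈ 11.4557

k* ≈ 11.456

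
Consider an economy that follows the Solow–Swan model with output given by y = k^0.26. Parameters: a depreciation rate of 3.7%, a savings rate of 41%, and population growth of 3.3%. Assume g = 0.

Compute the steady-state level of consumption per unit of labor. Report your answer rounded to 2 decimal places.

Steady state requires s·f(k) = (n + δ)·k, i.e. s·k^α = (n + δ)·k.
Rearranging, k^(1−α) = s / (n + δ).
k^0.74 = 0.41 / (0.033 + 0.037) = 0.41 / 0.070 = 5.8571
k* = 5.8571^(1/0.74) ≈ 10.8996
y* = (k*)^α = 10.8996^0.26 ≈ 1.8609
c* = (1 − s)·y* = (1 − 0.41) × 1.8609 ≈ 1.0979

c* = 1.10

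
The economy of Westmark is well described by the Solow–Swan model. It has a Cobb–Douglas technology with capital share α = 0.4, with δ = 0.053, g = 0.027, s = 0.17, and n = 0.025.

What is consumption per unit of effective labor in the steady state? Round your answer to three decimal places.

Steady state requires s·f(k) = (n + g + δ)·k, i.e. s·k^α = (n + g + δ)·k.
Dividing both sides by k: k^(1−α) = s / (n + g + δ).
k^0.6 = 0.17 / (0.025 + 0.027 + 0.053) = 0.17 / 0.105 = 1.6190
k* = 1.6190^(1/0.6) ≈ 2.2323
y* = (k*)^α = 2.2323^0.4 ≈ 1.3788
c* = (1 − s)·y* = (1 − 0.17) × 1.3788 ≈ 1.1444

c* ≈ 1.144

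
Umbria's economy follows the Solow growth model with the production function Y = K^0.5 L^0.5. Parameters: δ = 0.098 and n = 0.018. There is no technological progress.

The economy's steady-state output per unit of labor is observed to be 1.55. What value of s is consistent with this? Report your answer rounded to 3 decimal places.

s ≈ 0.180

At the steady state, Δk = 0, so s·k^α = (n + δ)·k.
Since y* = [s/(n + δ)]^(α/(1−α)), we have s/(n + δ) = (y*)^((1−α)/α) = 1.55^1 = 1.5500.
Therefore s = 1.5500 × (n + δ) = 1.5500 × 0.116 = 0.1798.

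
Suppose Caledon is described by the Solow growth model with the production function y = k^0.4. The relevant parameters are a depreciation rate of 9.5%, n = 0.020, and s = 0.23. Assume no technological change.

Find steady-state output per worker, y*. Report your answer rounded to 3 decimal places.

Steady state requires s·f(k) = (n + δ)·k, i.e. s·k^α = (n + δ)·k.
Dividing both sides by k: k^(1−α) = s / (n + δ).
k^0.6 = 0.23 / (0.020 + 0.095) = 0.23 / 0.115 = 2.0000
k* = 2.0000^(1/0.6) ≈ 3.1748
y* = (k*)^α = 3.1748^0.4 ≈ 1.5874

y* = 1.587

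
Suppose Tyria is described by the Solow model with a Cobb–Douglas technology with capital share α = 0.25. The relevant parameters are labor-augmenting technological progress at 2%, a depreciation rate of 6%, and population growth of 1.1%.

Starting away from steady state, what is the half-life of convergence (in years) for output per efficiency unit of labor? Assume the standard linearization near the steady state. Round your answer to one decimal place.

half-life ≈ 10.2 years

Near the steady state the convergence rate is λ = (1 − α)(n + g + δ).
λ = (1 − 0.25) × 0.091 = 0.75 × 0.091 = 0.06825
Half-life = ln 2 / λ = 0.6931 / 0.06825 ≈ 10.16 years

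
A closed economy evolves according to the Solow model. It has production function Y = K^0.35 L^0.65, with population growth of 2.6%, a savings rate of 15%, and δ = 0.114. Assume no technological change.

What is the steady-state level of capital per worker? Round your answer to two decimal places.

k* ≈ 1.11

At the steady state, Δk = 0, so s·k^α = (n + δ)·k.
Dividing both sides by k: k^(1−α) = s / (n + δ).
k^0.65 = 0.15 / (0.026 + 0.114) = 0.15 / 0.140 = 1.0714
k* = 1.0714^(1/0.65) ≈ 1.1119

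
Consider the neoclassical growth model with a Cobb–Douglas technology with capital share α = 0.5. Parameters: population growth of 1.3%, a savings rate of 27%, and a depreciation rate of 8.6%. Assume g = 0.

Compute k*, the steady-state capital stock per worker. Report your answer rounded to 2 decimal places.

k* ≈ 7.44

At the steady state, Δk = 0, so s·k^α = (n + δ)·k.
Rearranging, k^(1−α) = s / (n + δ).
k^0.5 = 0.27 / (0.013 + 0.086) = 0.27 / 0.099 = 2.7273
k* = 2.7273^(1/0.5) ≈ 7.4382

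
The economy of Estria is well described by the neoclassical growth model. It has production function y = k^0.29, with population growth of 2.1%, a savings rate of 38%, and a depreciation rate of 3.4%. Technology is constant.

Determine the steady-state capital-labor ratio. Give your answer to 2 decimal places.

k* ≈ 15.22

In steady state, investment equals break-even investment: s·k^α = (n + δ)·k.
Rearranging, k^(1−α) = s / (n + δ).
k^0.71 = 0.38 / (0.021 + 0.034) = 0.38 / 0.055 = 6.9091
k* = 6.9091^(1/0.71) ≈ 15.2154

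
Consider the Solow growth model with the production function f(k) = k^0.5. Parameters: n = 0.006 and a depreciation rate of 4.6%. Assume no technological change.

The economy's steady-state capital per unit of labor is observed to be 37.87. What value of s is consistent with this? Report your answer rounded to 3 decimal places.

s ≈ 0.320

In steady state, investment equals break-even investment: s·k^α = (n + δ)·k.
So s / (n + δ) = (k*)^(1−α) = 37.87^0.5 = 6.1539.
Therefore s = 6.1539 × (n + δ) = 6.1539 × 0.052 = 0.3200.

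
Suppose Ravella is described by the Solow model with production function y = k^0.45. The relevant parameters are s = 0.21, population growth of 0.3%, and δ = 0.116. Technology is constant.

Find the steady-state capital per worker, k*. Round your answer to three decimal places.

At the steady state, Δk = 0, so s·k^α = (n + δ)·k.
Dividing both sides by k: k^(1−α) = s / (n + δ).
k^0.55 = 0.21 / (0.003 + 0.116) = 0.21 / 0.119 = 1.7647
k* = 1.7647^(1/0.55) ≈ 2.8086

k* = 2.809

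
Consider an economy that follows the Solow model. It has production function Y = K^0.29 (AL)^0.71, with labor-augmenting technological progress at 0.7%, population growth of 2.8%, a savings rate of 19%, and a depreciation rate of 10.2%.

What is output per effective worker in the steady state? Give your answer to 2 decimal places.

y* ≈ 1.14

Steady state requires s·f(k) = (n + g + δ)·k, i.e. s·k^α = (n + g + δ)·k.
Dividing both sides by k: k^(1−α) = s / (n + g + δ).
k^0.71 = 0.19 / (0.028 + 0.007 + 0.102) = 0.19 / 0.137 = 1.3869
k* = 1.3869^(1/0.71) ≈ 1.5851
y* = (k*)^α = 1.5851^0.29 ≈ 1.1429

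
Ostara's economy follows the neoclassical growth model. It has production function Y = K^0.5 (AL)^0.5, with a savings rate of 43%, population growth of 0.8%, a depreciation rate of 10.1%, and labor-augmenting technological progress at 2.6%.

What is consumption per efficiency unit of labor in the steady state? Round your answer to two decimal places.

Steady state requires s·f(k) = (n + g + δ)·k, i.e. s·k^α = (n + g + δ)·k.
Rearranging, k^(1−α) = s / (n + g + δ).
k^0.5 = 0.43 / (0.008 + 0.026 + 0.101) = 0.43 / 0.135 = 3.1852
k* = 3.1852^(1/0.5) ≈ 10.1455
y* = (k*)^α = 10.1455^0.5 ≈ 3.1852
c* = (1 − s)·y* = (1 − 0.43) × 3.1852 ≈ 1.8156

c* ≈ 1.82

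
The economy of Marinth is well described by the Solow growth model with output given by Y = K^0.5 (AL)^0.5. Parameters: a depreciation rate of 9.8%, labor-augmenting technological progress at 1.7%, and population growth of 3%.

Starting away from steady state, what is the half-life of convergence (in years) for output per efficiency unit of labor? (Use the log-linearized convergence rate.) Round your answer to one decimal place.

about 9.6 years

Near the steady state the convergence rate is λ = (1 − α)(n + g + δ).
λ = (1 − 0.5) × 0.145 = 0.5 × 0.145 = 0.0725
Half-life = ln 2 / λ = 0.6931 / 0.0725 ≈ 9.56 years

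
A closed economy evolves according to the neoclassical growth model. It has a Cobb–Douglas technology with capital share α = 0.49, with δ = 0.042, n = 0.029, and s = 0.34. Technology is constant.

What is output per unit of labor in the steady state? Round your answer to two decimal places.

In steady state, investment equals break-even investment: s·k^α = (n + δ)·k.
Rearranging, k^(1−α) = s / (n + δ).
k^0.51 = 0.34 / (0.029 + 0.042) = 0.34 / 0.071 = 4.7887
k* = 4.7887^(1/0.51) ≈ 21.5655
y* = (k*)^α = 21.5655^0.49 ≈ 4.5034

y* ≈ 4.50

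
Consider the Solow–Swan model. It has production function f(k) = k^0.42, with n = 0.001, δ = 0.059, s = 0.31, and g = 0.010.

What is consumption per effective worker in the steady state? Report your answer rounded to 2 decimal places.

c* = 2.03

At the steady state, Δk = 0, so s·k^α = (n + g + δ)·k.
Dividing both sides by k: k^(1−α) = s / (n + g + δ).
k^0.58 = 0.31 / (0.001 + 0.010 + 0.059) = 0.31 / 0.070 = 4.4286
k* = 4.4286^(1/0.58) ≈ 13.0093
y* = (k*)^α = 13.0093^0.42 ≈ 2.9376
c* = (1 − s)·y* = (1 − 0.31) × 2.9376 ≈ 2.0269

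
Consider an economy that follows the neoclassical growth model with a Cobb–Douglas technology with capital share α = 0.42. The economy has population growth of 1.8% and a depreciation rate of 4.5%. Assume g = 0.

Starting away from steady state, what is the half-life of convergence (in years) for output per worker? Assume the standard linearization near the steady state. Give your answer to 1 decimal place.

Near the steady state the convergence rate is λ = (1 − α)(n + δ).
λ = (1 − 0.42) × 0.063 = 0.58 × 0.063 = 0.03654
Half-life = ln 2 / λ = 0.6931 / 0.03654 ≈ 18.97 years

half-life ≈ 19.0 years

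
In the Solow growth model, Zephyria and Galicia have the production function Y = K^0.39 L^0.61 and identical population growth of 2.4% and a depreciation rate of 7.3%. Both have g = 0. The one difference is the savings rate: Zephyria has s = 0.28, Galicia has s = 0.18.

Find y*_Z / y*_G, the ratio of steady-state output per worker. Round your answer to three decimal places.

Steady-state y* = [s/(n + δ)]^(α/(1−α)), so the ratio is [ (s_Z/(n + δ)_Z) / (s_G/(n + δ)_G) ]^0.6393.
s_Z/(n + δ)_Z = 0.28/0.097 = 2.8866; s_G/(n + δ)_G = 0.18/0.097 = 1.8557.
Ratio = (2.8866/1.8557)^0.6393 = 1.5555^0.6393 ≈ 1.3264

ratio ≈ 1.326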